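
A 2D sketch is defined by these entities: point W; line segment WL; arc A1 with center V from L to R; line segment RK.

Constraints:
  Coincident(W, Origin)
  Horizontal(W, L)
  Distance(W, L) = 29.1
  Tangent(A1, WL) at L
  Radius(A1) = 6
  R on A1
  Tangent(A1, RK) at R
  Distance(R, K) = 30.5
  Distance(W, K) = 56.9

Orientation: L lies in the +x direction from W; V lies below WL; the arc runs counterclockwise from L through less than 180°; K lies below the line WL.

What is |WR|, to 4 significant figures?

27.20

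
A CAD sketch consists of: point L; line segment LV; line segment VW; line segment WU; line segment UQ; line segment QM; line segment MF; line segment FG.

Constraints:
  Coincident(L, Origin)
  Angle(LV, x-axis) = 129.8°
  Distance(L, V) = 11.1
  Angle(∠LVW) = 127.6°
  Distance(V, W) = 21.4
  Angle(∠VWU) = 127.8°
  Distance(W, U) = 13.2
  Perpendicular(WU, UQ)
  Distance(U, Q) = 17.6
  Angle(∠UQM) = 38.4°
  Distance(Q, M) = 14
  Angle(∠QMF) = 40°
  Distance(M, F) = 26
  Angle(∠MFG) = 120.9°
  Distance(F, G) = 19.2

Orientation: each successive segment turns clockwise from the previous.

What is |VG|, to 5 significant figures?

51.133

L is at the origin; LV runs at 129.8° with length 11.1, so V = (-7.1052, 8.5279). ∠LVW = 127.6° gives VW at 77.400° from the x-axis; with |VW| = 21.4, W = (-2.4370, 29.413). ∠VWU = 127.8° gives WU at 25.200° from the x-axis; with |WU| = 13.2, U = (9.5068, 35.033). WU ⟂ UQ, so UQ runs at -64.800°; with |UQ| = 17.6, Q = (17.000, 19.108). ∠UQM = 38.4° gives QM at 153.60° from the x-axis; with |QM| = 14.0, M = (4.4605, 25.333). ∠QMF = 40.0° gives MF at 13.600° from the x-axis; with |MF| = 26.0, F = (29.732, 31.446). ∠MFG = 120.9° gives FG at -45.500° from the x-axis; with |FG| = 19.2, G = (43.189, 17.752). Then |VG| = |G − V| = 51.133.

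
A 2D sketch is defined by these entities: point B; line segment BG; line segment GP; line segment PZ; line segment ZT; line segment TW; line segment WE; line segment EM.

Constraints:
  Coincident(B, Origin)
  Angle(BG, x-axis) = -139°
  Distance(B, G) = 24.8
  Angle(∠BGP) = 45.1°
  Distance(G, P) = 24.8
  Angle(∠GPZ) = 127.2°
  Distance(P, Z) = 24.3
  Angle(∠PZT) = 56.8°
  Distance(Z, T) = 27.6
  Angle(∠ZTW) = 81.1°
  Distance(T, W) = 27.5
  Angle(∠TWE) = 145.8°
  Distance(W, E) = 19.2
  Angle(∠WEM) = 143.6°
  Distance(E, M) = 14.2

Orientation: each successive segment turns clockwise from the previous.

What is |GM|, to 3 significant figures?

47.1

B is at the origin; BG runs at -139.0° with length 24.8, so G = (-18.7, -16.3). ∠BGP = 45.1° gives GP at 86.1° from the x-axis; with |GP| = 24.8, P = (-17.0, 8.47). ∠GPZ = 127.2° gives PZ at 33.3° from the x-axis; with |PZ| = 24.3, Z = (3.28, 21.8). ∠PZT = 56.8° gives ZT at -89.9° from the x-axis; with |ZT| = 27.6, T = (3.33, -5.79). ∠ZTW = 81.1° gives TW at 171° from the x-axis; with |TW| = 27.5, W = (-23.8, -1.58). ∠TWE = 145.8° gives WE at 137° from the x-axis; with |WE| = 19.2, E = (-37.9, 11.5). ∠WEM = 143.6° gives EM at 101° from the x-axis; with |EM| = 14.2, M = (-40.5, 25.5). Then |GM| = |M − G| = 47.1.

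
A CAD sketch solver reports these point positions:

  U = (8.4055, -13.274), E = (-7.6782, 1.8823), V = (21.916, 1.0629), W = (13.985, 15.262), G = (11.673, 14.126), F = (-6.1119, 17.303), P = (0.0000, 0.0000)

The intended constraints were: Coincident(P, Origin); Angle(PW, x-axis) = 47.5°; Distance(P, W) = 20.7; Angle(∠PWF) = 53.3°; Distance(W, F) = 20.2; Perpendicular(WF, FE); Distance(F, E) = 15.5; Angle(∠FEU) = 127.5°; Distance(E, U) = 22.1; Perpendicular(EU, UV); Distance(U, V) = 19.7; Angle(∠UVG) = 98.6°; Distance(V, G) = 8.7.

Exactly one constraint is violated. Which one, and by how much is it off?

Distance(V, G) = 8.7 — off by 7.90.

P = (0.00, 0.00) ✓; PW at 47.50° ✓; |PW| = 20.70 ✓; ∠PWF = 53.30° ✓; |WF| = 20.20 ✓; ∠(WF, FE) = 90.00° ✓; |FE| = 15.50 ✓; ∠FEU = 127.5° ✓; |EU| = 22.10 ✓; ∠(EU, UV) = 90.00° ✓; |UV| = 19.70 ✓; ∠UVG = 98.60° ✓; |VG| = 16.60 ✗.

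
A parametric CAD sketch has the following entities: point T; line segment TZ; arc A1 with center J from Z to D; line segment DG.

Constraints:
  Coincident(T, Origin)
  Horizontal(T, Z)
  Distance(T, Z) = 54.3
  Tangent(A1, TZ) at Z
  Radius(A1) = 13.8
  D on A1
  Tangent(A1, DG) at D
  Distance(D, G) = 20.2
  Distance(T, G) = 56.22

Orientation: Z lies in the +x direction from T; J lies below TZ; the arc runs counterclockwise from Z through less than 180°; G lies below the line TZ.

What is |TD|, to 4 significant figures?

43.56

T is at the origin; TZ is horizontal with |TZ| = 54.3 and Z on the +x side, so Z = (54.30, 0.000). Tangency of A1 to TZ means the radius JZ is perpendicular to TZ, so J = Z + (0, -13.8) = (54.30, -13.80). Since JD ⟂ DG (tangency), |JG| = √(13.8² + 20.2²) = 24.46 regardless of where D sits on A1. So G lies on both circle(T, 56.22) and circle(J, 24.46); the below-TZ intersection is G = (43.42, -35.71). D is the foot of the tangent from G: D = (40.63, -15.71).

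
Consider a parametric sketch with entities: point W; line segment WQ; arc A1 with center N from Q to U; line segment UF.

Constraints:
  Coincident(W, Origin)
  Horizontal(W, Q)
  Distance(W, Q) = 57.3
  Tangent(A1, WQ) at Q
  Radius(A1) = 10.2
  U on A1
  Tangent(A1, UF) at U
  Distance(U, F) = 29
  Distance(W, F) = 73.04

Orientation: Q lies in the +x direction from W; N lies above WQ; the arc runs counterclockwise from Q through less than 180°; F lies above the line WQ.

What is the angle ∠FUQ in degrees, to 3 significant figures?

128°

W is at the origin; W and Q share the same y with |WQ| = 57.3 and Q on the +x side, so Q = (57.3, 0.00). Since A1 is tangent to WQ there, NQ ⟂ WQ, so N = Q + (0, 10.2) = (57.3, 10.2). Since NU ⟂ UF (tangency), |NF| = √(10.2² + 29.0²) = 30.7 regardless of where U sits on A1. So F lies on both circle(W, 73.04) and circle(N, 30.7); the above-WQ intersection is F = (60.6, 40.8). U is the foot of the tangent from F: U = (67.2, 12.5).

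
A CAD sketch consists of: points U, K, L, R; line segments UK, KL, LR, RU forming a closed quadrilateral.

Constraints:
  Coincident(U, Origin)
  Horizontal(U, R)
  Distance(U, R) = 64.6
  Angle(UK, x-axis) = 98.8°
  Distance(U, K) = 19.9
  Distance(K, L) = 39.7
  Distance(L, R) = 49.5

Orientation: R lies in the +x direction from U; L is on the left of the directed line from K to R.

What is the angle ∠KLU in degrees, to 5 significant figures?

22.424°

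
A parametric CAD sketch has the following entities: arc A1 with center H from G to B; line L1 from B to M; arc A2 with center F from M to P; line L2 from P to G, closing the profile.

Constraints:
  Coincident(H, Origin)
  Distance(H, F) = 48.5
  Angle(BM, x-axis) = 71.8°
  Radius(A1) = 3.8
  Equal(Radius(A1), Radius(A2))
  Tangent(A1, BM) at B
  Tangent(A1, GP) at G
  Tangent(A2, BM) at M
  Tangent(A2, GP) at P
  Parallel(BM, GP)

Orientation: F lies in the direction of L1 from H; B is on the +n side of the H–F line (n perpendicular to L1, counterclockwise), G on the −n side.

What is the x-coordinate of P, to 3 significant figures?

18.8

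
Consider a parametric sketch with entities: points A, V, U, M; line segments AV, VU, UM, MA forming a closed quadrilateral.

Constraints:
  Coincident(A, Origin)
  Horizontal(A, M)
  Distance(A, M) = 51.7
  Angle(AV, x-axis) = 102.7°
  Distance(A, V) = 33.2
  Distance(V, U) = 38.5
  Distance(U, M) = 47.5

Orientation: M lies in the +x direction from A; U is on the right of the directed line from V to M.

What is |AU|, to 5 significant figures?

6.1437

Checks: |VU| = 38.50 ✓; |UM| = 47.50 ✓.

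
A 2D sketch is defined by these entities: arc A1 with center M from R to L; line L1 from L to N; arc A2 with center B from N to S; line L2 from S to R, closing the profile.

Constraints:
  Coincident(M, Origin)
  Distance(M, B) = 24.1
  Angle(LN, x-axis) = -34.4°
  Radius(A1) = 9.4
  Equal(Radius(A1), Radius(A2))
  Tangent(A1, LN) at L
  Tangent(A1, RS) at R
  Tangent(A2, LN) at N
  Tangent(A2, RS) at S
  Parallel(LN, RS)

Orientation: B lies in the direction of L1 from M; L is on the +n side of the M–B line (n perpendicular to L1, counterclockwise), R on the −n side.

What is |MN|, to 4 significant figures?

25.87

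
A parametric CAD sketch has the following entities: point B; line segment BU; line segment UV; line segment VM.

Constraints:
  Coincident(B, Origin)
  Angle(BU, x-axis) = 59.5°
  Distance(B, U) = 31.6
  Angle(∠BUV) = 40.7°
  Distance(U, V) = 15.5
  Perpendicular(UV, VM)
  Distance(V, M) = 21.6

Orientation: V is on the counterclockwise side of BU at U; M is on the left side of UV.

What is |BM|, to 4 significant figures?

8.515

∠BUV = 40.7°, so UV runs at 59.5° + (180° − 40.7°) = 198.8° from the x-axis; with |UV| = 15.5, V = U + 15.5·(cos 198.8°, sin 198.8°) = (1.365, 22.23). The perpendicularity gives VM at right angles to UV; with |VM| = 21.6 on the left of UV, M = V + 21.6·(0.3223, -0.9466) = (8.326, 1.785). Then |BM| = |M − B| = 8.515.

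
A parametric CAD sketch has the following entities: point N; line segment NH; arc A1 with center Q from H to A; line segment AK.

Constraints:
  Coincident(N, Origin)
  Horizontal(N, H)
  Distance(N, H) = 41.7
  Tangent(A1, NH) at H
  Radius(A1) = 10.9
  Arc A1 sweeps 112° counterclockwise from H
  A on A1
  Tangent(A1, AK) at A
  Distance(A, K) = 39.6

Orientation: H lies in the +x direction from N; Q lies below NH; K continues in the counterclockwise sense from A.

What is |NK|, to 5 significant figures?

69.487

N is at the origin; NH is horizontal with |NH| = 41.7 and H on the +x side, so H = (41.700, 0.0000). Tangency of A1 to NH means the radius QH is perpendicular to NH, so Q = H + (0, -10.9) = (41.700, -10.900). On A1, H sits at bearing 90° from Q; a 112° counterclockwise sweep puts A at bearing 202°, so A = Q + 10.9·(cos 202°, sin 202°) = (31.594, -14.983). Tangency of A1 to AK means the radius QA is perpendicular to AK, so AK runs along (−sin 202°, cos 202°); with |AK| = 39.6, K = (46.428, -51.700). Then |NK| = |K − N| = 69.487.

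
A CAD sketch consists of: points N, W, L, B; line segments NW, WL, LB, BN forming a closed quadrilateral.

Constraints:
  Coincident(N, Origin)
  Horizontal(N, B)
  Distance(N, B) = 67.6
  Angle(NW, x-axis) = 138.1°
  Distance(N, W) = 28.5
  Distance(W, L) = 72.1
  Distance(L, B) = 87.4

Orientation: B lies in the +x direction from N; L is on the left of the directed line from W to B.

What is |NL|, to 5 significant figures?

79.118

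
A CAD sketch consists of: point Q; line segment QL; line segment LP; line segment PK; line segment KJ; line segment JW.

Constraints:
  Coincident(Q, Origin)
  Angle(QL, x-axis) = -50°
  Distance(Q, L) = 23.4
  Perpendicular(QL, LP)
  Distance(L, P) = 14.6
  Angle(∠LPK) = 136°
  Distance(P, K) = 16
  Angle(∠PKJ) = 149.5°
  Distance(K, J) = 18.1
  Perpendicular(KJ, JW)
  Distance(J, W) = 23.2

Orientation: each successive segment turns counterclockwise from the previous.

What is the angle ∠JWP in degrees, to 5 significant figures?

64.690°

∠PKJ = 149.5° gives KJ at 114.50° from the x-axis; with |KJ| = 18.1, J = (20.392, 23.842). The perpendicularity gives JW at right angles to KJ, so JW runs at -155.50°; with |JW| = 23.2, W = (-0.71911, 14.221). Then cos ∠JWP = WJ·WP / (|WJ||WP|), giving 64.690°.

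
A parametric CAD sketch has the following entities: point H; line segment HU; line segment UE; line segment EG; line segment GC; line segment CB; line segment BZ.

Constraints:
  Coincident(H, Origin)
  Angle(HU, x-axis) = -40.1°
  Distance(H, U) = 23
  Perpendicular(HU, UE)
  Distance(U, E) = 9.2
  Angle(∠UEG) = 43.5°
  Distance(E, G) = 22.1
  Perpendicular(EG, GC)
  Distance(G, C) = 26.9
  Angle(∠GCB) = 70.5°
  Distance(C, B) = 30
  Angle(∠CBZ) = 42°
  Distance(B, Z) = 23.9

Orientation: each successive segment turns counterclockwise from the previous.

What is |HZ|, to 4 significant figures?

19.26

∠GCB = 70.5° gives CB at 25.90° from the x-axis; with |CB| = 30.0, B = (31.54, -23.87). ∠CBZ = 42.0° gives BZ at 163.9° from the x-axis; with |BZ| = 23.9, Z = (8.579, -17.24). Then |HZ| = |Z − H| = 19.26.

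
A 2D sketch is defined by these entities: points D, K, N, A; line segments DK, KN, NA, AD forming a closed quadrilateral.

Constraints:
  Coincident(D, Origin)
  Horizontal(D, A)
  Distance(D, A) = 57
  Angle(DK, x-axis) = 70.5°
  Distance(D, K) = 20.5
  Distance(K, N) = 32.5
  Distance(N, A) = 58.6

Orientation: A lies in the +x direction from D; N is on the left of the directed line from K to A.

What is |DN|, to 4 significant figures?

52.81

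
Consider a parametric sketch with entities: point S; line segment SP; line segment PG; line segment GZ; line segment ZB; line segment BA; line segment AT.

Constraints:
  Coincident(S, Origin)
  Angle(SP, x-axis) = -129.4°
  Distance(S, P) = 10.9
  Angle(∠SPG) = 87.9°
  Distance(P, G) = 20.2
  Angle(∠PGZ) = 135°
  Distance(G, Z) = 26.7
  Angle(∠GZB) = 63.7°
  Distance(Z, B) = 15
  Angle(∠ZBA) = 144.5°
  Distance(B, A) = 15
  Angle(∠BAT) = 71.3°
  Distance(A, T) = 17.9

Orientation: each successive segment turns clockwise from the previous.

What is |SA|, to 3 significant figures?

13.2

S is at the origin; SP runs at -129.4° with length 10.9, so P = (-6.92, -8.42). ∠SPG = 87.9° gives PG at 138° from the x-axis; with |PG| = 20.2, G = (-22.0, 4.96). ∠PGZ = 135.0° gives GZ at 93.5° from the x-axis; with |GZ| = 26.7, Z = (-23.7, 31.6). ∠GZB = 63.7° gives ZB at -22.8° from the x-axis; with |ZB| = 15.0, B = (-9.85, 25.8). ∠ZBA = 144.5° gives BA at -58.3° from the x-axis; with |BA| = 15.0, A = (-1.97, 13.0). Then |SA| = |A − S| = 13.2.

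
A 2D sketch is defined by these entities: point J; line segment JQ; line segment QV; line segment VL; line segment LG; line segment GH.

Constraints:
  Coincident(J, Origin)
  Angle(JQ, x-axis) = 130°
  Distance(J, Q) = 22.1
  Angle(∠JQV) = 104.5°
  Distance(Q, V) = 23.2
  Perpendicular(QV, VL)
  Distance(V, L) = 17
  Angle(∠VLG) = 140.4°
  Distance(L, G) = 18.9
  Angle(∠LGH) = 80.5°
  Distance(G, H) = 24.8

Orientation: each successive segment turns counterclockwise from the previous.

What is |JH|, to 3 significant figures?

8.59

J is at the origin; JQ runs at 130.0° with length 22.1, so Q = (-14.2, 16.9). ∠JQV = 104.5° gives QV at -154° from the x-axis; with |QV| = 23.2, V = (-35.1, 6.94). The perpendicularity gives VL at right angles to QV, so VL runs at -64.5°; with |VL| = 17.0, L = (-27.8, -8.40). ∠VLG = 140.4° gives LG at -24.9° from the x-axis; with |LG| = 18.9, G = (-10.7, -16.4). ∠LGH = 80.5° gives GH at 74.6° from the x-axis; with |GH| = 24.8, H = (-4.10, 7.55). Then |JH| = |H − J| = 8.59.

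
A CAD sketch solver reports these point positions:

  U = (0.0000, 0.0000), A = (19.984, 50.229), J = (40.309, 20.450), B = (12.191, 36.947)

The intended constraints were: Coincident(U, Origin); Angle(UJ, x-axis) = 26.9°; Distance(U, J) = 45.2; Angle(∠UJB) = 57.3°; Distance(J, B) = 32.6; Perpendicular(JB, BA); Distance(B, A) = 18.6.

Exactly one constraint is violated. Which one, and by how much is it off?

Distance(B, A) = 18.6 — off by 3.20.

U = (0.00, 0.00) ✓; UJ at 26.90° ✓; |UJ| = 45.20 ✓; ∠UJB = 57.30° ✓; |JB| = 32.60 ✓; ∠(JB, BA) = 90.00° ✓; |BA| = 15.40 ✗.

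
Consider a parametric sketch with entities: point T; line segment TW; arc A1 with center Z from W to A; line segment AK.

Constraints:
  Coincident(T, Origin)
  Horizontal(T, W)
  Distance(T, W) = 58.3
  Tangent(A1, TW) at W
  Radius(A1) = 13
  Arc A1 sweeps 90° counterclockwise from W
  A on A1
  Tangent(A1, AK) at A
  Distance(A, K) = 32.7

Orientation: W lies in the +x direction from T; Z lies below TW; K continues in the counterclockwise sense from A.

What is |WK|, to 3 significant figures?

47.5

T is at the origin; TW is horizontal with |TW| = 58.3 and W on the +x side, so W = (58.3, 0.00). Since A1 is tangent to TW there, ZW ⟂ TW, so Z = W + (0, -13) = (58.3, -13.0). On A1, W sits at bearing 90° from Z; a 90° counterclockwise sweep puts A at bearing 180°, so A = Z + 13.0·(cos 180°, sin 180°) = (45.3, -13.0). A1 meets AK tangentially, so ZA is at right angles to AK, so AK runs along (−sin 180°, cos 180°); with |AK| = 32.7, K = (45.3, -45.7). Then |WK| = |K − W| = 47.5.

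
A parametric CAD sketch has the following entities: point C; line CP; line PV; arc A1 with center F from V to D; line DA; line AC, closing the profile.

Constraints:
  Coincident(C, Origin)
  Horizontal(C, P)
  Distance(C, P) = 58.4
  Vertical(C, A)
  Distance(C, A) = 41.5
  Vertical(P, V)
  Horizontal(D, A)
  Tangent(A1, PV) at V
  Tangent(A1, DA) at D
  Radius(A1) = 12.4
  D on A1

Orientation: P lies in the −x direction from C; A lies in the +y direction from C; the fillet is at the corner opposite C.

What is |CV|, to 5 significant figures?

65.249

C is at the origin; CP is horizontal with |CP| = 58.4 and P on the −x side, so P = (-58.400, 0.0000). CA is vertical with |CA| = 41.5 and A on the +y side, so A = (0.0000, 41.500). The virtual corner opposite C is at (-58.400, 41.500). A1 meets PV tangentially, so FV is at right angles to PV and A1 meets DA tangentially, so FD is at right angles to DA, with radius 12.4, so the center F sits 12.4 in from both sides at F = (-46.000, 29.100). That places the tangent points at V = (-58.400, 29.100) on PV and D = (-46.000, 41.500) on DA. Then |CV| = |V − C| = 65.249.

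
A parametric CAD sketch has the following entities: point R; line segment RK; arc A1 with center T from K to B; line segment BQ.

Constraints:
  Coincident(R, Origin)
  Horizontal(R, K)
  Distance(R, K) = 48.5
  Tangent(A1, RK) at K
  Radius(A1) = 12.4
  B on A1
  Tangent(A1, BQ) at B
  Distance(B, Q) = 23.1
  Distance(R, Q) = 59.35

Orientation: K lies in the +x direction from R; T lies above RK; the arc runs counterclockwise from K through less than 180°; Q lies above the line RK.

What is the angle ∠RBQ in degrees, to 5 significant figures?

73.103°

R is at the origin; RK is horizontal with |RK| = 48.5 and K on the +x side, so K = (48.500, 0.0000). Tangency of A1 to RK means the radius TK is perpendicular to RK, so T = K + (0, 12.4) = (48.500, 12.400). Since TB ⟂ BQ (tangency), |TQ| = √(12.4² + 23.1²) = 26.218 regardless of where B sits on A1. So Q lies on both circle(R, 59.35) and circle(T, 26.218); the above-RK intersection is Q = (45.241, 38.414). B is the foot of the tangent from Q: B = (58.612, 19.577).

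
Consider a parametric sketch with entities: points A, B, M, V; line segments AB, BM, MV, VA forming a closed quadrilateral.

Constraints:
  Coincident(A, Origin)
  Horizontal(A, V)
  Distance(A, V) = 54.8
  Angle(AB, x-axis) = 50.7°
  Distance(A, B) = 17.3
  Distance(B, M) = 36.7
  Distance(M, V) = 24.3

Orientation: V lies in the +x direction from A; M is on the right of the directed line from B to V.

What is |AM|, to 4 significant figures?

37.89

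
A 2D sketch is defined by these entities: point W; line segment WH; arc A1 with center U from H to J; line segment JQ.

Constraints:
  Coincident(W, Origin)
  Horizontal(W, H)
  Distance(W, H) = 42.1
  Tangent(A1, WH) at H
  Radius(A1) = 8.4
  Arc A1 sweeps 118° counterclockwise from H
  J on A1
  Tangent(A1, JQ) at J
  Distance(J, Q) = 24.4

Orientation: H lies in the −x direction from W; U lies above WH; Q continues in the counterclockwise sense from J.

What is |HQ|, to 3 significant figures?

34.1

W is at the origin; W and H share the same y with |WH| = 42.1 and H on the −x side, so H = (-42.1, 0.00). Since A1 is tangent to WH there, UH ⟂ WH, so U = H + (0, 8.4) = (-42.1, 8.40). On A1, H sits at bearing -90° from U; a 118° counterclockwise sweep puts J at bearing 28°, so J = U + 8.4·(cos 28°, sin 28°) = (-34.7, 12.3). A1 meets JQ tangentially, so UJ is at right angles to JQ, so JQ runs along (−sin 28°, cos 28°); with |JQ| = 24.4, Q = (-46.1, 33.9). Then |HQ| = |Q − H| = 34.1.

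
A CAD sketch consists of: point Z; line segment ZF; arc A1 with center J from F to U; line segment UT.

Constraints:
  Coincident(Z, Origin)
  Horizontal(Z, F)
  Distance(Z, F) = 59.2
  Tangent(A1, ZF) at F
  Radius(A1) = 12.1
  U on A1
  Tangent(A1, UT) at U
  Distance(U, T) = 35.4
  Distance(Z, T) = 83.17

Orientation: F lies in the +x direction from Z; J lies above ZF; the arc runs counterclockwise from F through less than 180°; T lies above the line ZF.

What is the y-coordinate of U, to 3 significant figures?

13.4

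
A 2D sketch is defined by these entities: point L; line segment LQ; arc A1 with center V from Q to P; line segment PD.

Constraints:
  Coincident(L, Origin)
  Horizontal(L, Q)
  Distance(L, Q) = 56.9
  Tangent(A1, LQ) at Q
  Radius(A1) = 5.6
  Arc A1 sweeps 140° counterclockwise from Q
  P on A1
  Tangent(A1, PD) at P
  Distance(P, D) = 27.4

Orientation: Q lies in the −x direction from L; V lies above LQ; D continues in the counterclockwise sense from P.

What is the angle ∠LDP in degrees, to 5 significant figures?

19.685°

L is at the origin; L and Q share the same y with |LQ| = 56.9 and Q on the −x side, so Q = (-56.900, 0.0000). A1 meets LQ tangentially, so VQ is at right angles to LQ, so V = Q + (0, 5.6) = (-56.900, 5.6000). On A1, Q sits at bearing -90° from V; a 140° counterclockwise sweep puts P at bearing 50°, so P = V + 5.6·(cos 50°, sin 50°) = (-53.300, 9.8898). A1 meets PD tangentially, so VP is at right angles to PD, so PD runs along (−sin 50°, cos 50°); with |PD| = 27.4, D = (-74.290, 27.502). Then cos ∠LDP = DL·DP / (|DL||DP|), giving 19.685°.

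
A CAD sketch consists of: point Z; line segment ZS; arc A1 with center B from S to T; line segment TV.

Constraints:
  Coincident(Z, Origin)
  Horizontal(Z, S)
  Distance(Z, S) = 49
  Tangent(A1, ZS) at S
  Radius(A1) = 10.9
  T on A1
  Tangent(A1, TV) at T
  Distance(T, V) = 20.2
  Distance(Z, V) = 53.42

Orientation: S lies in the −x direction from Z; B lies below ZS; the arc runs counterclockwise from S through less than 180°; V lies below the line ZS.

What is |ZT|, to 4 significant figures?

59.62

Checks: ∠(BS, SZ) = 90.00° ✓; |BT| = 10.90 ✓; ∠(BT, TV) = 90.00° ✓; |TV| = 20.20 ✓; |ZV| = 53.42 ✓.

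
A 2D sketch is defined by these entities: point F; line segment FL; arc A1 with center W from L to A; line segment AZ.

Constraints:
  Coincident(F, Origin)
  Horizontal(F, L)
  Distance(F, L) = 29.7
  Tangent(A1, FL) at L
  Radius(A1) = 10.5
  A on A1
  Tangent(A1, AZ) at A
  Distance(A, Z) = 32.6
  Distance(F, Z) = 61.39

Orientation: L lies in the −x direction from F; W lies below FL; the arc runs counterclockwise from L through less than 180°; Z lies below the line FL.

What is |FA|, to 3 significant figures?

40.9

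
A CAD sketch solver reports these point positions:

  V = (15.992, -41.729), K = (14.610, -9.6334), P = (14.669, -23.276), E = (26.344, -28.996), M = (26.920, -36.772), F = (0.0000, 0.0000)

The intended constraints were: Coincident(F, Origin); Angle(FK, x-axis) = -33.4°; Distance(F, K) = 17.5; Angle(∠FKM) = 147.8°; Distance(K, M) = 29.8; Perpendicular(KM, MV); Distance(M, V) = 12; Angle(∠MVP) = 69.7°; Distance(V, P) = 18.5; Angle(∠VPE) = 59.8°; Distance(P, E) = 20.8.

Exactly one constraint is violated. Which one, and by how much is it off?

Distance(P, E) = 20.8 — off by 7.80.

F = (0.00, 0.00) ✓; FK at -33.40° ✓; |FK| = 17.50 ✓; ∠FKM = 147.8° ✓; |KM| = 29.80 ✓; ∠(KM, MV) = 90.00° ✓; |MV| = 12.00 ✓; ∠MVP = 69.70° ✓; |VP| = 18.50 ✓; ∠VPE = 59.80° ✓; |PE| = 13.00 ✗.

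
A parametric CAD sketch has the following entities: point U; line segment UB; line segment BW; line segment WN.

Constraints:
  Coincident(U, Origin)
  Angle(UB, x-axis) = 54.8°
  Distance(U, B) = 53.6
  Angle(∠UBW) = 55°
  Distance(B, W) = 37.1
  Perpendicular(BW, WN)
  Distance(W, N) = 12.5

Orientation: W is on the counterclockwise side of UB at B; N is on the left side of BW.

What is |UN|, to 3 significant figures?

32.0

U is at the origin; UB runs at 54.8° with length 53.6, so B = 53.6·(cos 54.8°, sin 54.8°) = (30.9, 43.8). ∠UBW = 55.0°, so BW runs at 54.8° + (180° − 55.0°) = 180° from the x-axis; with |BW| = 37.1, W = B + 37.1·(cos 180°, sin 180°) = (-6.20, 43.9). The perpendicularity gives WN at right angles to BW; with |WN| = 12.5 on the left of BW, N = W + 12.5·(-0.00349, -1.00) = (-6.25, 31.4). Then |UN| = |N − U| = 32.0.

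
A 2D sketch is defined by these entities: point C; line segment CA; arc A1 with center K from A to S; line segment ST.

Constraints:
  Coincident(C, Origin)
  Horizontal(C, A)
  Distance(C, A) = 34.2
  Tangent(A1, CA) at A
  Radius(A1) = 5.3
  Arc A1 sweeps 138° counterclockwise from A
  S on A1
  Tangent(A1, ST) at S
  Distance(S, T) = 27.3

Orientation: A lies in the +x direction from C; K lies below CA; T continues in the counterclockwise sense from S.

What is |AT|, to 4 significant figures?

32.20

C is at the origin; CA is horizontal with |CA| = 34.2 and A on the +x side, so A = (34.20, 0.000). Since A1 is tangent to CA there, KA ⟂ CA, so K = A + (0, -5.3) = (34.20, -5.300). On A1, A sits at bearing 90° from K; a 138° counterclockwise sweep puts S at bearing 228°, so S = K + 5.3·(cos 228°, sin 228°) = (30.65, -9.239). A1 meets ST tangentially, so KS is at right angles to ST, so ST runs along (−sin 228°, cos 228°); with |ST| = 27.3, T = (50.94, -27.51). Then |AT| = |T − A| = 32.20.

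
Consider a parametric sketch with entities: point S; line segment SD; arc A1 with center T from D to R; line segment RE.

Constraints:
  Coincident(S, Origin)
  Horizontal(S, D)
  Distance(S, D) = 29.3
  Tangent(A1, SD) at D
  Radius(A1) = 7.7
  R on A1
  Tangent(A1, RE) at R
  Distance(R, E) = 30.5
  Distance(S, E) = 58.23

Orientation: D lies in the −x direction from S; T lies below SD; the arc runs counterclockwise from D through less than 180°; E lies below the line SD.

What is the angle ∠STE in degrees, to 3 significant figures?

141°

Checks: |TD| = 7.700 ✓; |TR| = 7.700 ✓; ∠(TR, RE) = 90.00° ✓; |RE| = 30.50 ✓; |SE| = 58.23 ✓.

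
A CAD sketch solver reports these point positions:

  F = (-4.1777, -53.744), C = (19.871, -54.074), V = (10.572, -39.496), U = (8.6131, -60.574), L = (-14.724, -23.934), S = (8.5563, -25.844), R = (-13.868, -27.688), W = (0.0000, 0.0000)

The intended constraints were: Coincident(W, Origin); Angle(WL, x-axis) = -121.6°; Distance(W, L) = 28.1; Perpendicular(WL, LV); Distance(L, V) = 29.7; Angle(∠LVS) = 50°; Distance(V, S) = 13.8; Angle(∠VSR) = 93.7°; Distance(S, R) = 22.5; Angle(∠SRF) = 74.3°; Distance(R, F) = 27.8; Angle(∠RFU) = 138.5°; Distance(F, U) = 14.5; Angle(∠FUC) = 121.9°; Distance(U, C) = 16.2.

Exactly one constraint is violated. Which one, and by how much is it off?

Distance(U, C) = 16.2 — off by 3.20.

W = (0.00, 0.00) ✓; WL at -121.6° ✓; |WL| = 28.10 ✓; ∠(WL, LV) = 90.00° ✓; |LV| = 29.70 ✓; ∠LVS = 50.00° ✓; |VS| = 13.80 ✓; ∠VSR = 93.70° ✓; |SR| = 22.50 ✓; ∠SRF = 74.30° ✓; |RF| = 27.80 ✓; ∠RFU = 138.5° ✓; |FU| = 14.50 ✓; ∠FUC = 121.9° ✓; |UC| = 13.00 ✗.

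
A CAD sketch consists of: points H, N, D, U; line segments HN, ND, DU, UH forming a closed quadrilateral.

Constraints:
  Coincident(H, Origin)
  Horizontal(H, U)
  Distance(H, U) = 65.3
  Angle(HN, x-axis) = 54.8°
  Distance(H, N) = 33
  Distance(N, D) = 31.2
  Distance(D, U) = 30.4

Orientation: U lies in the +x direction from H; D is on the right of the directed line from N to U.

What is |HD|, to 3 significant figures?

34.9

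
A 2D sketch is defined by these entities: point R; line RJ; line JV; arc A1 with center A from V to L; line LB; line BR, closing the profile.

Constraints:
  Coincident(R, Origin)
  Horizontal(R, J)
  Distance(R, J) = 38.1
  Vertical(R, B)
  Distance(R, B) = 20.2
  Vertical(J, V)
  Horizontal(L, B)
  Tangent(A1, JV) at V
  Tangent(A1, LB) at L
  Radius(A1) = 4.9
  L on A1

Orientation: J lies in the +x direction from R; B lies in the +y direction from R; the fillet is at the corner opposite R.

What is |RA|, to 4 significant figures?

36.56

R is at the origin; R and J share the same y with |RJ| = 38.1 and J on the +x side, so J = (38.10, 0.000). R and B share the same x with |RB| = 20.2 and B on the +y side, so B = (0.000, 20.20). The virtual corner opposite R is at (38.10, 20.20). Tangency of A1 to JV means the radius AV is perpendicular to JV and A1 meets LB tangentially, so AL is at right angles to LB, with radius 4.9, so the center A sits 4.9 in from both sides at A = (33.20, 15.30). Then |RA| = |A − R| = 36.56.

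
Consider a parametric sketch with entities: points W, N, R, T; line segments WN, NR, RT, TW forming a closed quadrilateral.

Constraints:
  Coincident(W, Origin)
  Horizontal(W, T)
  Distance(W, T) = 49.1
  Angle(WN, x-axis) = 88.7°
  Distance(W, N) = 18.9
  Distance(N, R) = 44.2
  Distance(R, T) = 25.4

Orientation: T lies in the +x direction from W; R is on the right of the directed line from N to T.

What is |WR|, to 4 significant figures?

32.41

W is at the origin; WT is horizontal with |WT| = 49.1 and T in +x, so T = (49.1, 0). WN runs at 88.7° with |WN| = 18.9, so N = (0.4288, 18.90). R is determined by |NR| = 44.2 and |RT| = 25.4 together: it lies at the intersection of circle(N, 44.2) and circle(T, 25.4). With |NT| = 52.21, the foot of the radical line on NT is 38.64 from N and the perpendicular offset is √(44.2² − 38.64²) = 21.47. Taking the right-of-NT solution: R = (28.68, -15.10).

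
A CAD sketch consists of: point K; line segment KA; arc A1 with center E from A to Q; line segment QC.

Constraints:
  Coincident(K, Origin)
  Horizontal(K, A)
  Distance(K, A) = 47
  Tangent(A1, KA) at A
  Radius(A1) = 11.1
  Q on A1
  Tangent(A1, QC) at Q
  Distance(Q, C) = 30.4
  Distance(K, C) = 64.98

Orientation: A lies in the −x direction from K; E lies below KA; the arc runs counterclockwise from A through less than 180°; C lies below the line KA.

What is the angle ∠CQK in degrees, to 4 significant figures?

86.41°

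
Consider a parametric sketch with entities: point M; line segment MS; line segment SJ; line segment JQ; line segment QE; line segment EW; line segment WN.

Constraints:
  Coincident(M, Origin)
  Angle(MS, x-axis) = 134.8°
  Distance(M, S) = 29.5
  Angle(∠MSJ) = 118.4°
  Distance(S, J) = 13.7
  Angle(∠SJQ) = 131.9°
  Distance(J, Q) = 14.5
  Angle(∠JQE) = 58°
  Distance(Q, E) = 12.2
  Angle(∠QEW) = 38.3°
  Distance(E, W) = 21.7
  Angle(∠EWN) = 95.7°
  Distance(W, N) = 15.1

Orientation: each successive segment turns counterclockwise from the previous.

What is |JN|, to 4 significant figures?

24.97

∠QEW = 38.3° gives EW at 148.2° from the x-axis; with |EW| = 21.7, W = (-46.49, 16.79). ∠EWN = 95.7° gives WN at -127.5° from the x-axis; with |WN| = 15.1, N = (-55.69, 4.813). Then |JN| = |N − J| = 24.97.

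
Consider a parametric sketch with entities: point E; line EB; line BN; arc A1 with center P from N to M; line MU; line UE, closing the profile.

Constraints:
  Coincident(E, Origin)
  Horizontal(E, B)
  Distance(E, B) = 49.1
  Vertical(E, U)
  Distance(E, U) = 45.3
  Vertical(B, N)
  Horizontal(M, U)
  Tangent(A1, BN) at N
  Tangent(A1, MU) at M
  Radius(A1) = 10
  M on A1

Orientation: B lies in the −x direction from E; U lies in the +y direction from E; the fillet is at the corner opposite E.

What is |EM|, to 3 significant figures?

59.8

The virtual corner opposite E is at (-49.1, 45.3). Since A1 is tangent to BN there, PN ⟂ BN and the tangent condition forces PM to be normal to MU, with radius 10.0, so the center P sits 10.0 in from both sides at P = (-39.1, 35.3). That places the tangent points at N = (-49.1, 35.3) on BN and M = (-39.1, 45.3) on MU. Then |EM| = |M − E| = 59.8.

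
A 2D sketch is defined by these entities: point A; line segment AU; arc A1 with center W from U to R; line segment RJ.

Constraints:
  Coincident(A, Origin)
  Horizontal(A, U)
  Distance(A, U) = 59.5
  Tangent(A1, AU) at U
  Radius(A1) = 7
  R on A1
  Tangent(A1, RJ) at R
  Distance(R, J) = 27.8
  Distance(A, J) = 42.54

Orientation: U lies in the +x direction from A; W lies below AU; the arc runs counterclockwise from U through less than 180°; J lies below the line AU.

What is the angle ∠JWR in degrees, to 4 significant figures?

75.87°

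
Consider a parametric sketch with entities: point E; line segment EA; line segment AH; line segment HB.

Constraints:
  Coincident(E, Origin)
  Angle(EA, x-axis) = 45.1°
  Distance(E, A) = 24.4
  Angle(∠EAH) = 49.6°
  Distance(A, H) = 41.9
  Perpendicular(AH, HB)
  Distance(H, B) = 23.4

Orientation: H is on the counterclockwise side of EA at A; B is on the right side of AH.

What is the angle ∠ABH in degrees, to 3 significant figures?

60.8°

E is at the origin; EA runs at 45.1° with length 24.4, so A = 24.4·(cos 45.1°, sin 45.1°) = (17.2, 17.3). ∠EAH = 49.6°, so AH runs at 45.1° + (180° − 49.6°) = 176° from the x-axis; with |AH| = 41.9, H = A + 41.9·(cos 176°, sin 176°) = (-24.5, 20.6). AH is perpendicular to HB; with |HB| = 23.4 on the right of AH, B = H + 23.4·(0.0785, 0.997) = (-22.7, 43.9). Then cos ∠ABH = BA·BH / (|BA||BH|), giving 60.8°.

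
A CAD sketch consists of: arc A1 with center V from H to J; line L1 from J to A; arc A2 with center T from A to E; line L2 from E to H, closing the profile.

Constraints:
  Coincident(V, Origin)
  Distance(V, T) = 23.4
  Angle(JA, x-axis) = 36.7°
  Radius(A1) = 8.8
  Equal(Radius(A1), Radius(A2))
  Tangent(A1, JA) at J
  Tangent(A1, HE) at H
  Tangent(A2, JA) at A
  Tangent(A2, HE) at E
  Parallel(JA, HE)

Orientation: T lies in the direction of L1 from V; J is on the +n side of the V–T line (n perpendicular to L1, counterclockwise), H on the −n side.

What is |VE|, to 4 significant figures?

25.00

Tangency of A1 to both parallel lines with radius 8.8 puts J and H at V ± 8.8·n: J = (-5.259, 7.056), H = (5.259, -7.056). Equal radii place A and E the same way about T: A = T + 8.8·n = (13.50, 21.04), E = T − 8.8·n = (24.02, 6.929). Then |VE| = |E − V| = 25.00.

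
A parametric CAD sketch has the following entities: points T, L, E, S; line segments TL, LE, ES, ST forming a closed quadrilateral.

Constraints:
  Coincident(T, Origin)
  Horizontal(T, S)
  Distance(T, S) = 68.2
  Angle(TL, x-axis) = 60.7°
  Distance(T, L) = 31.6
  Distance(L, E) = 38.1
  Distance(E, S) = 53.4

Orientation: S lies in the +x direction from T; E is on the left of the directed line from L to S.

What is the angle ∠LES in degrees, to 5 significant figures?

79.196°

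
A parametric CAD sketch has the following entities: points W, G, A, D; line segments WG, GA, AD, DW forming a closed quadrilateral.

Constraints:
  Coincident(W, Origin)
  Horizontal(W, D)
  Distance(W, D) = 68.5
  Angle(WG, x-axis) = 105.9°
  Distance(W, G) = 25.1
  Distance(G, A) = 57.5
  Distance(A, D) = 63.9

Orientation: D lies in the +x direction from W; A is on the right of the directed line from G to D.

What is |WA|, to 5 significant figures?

32.479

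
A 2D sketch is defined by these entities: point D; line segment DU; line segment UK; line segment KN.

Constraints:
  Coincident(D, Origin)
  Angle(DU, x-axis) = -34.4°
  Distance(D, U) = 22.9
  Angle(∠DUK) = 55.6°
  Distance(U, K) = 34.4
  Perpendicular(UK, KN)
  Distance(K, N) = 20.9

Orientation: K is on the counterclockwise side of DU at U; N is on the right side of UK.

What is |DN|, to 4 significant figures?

45.21

∠DUK = 55.6°, so UK runs at -34.4° + (180° − 55.6°) = 90.00° from the x-axis; with |UK| = 34.4, K = U + 34.4·(cos 90.00°, sin 90.00°) = (18.90, 21.46). The perpendicularity gives KN at right angles to UK; with |KN| = 20.9 on the right of UK, N = K + 20.9·(1.000, -6.123e-17) = (39.80, 21.46). Then |DN| = |N − D| = 45.21.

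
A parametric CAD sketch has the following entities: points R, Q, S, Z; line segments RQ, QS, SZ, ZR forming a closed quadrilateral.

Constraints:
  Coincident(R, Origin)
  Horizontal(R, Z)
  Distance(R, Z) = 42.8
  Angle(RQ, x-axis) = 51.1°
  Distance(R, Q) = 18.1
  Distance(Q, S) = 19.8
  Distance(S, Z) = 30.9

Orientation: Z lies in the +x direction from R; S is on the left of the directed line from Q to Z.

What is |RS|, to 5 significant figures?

37.677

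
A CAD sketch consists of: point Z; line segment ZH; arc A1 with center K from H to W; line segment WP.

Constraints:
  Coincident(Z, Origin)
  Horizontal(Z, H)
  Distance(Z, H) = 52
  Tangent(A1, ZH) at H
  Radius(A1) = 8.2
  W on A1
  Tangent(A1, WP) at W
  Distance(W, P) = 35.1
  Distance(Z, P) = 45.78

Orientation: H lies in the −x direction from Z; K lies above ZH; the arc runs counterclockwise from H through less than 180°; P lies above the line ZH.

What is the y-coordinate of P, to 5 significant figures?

35.684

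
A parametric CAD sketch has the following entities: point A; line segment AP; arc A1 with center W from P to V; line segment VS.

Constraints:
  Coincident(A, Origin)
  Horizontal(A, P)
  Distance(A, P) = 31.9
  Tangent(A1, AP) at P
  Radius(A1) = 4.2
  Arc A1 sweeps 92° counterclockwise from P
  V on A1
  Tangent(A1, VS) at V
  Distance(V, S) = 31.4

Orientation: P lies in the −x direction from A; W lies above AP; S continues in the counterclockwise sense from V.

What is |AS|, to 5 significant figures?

45.889

A is at the origin; A and P share the same y with |AP| = 31.9 and P on the −x side, so P = (-31.900, 0.0000). The tangent condition forces WP to be normal to AP, so W = P + (0, 4.2) = (-31.900, 4.2000). On A1, P sits at bearing -90° from W; a 92° counterclockwise sweep puts V at bearing 2°, so V = W + 4.2·(cos 2°, sin 2°) = (-27.703, 4.3466). Tangency of A1 to VS means the radius WV is perpendicular to VS, so VS runs along (−sin 2°, cos 2°); with |VS| = 31.4, S = (-28.798, 35.727). Then |AS| = |S − A| = 45.889.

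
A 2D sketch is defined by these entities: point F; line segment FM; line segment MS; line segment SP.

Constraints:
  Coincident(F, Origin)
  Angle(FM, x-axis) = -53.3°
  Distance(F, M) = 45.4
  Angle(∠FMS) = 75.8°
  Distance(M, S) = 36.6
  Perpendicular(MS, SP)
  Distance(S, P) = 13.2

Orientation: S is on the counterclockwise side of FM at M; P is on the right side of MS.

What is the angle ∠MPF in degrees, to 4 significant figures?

46.18°

F is at the origin; FM runs at -53.3° with length 45.4, so M = 45.4·(cos -53.3°, sin -53.3°) = (27.13, -36.40). ∠FMS = 75.8°, so MS runs at -53.3° + (180° − 75.8°) = 50.90° from the x-axis; with |MS| = 36.6, S = M + 36.6·(cos 50.90°, sin 50.90°) = (50.21, -7.997). MS is perpendicular to SP; with |SP| = 13.2 on the right of MS, P = S + 13.2·(0.7760, -0.6307) = (60.46, -16.32). Then cos ∠MPF = PM·PF / (|PM||PF|), giving 46.18°.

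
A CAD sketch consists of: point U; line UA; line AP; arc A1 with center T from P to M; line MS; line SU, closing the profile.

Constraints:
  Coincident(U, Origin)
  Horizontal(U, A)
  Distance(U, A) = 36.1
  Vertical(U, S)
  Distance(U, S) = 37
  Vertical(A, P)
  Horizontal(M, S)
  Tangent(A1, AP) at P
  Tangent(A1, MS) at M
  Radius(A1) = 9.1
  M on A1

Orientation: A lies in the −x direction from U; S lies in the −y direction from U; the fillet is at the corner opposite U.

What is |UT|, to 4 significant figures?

38.83

U is at the origin; U and A share the same y with |UA| = 36.1 and A on the −x side, so A = (-36.10, 0.000). US is vertical with |US| = 37.0 and S on the −y side, so S = (0.000, -37.00). The virtual corner opposite U is at (-36.10, -37.00). A1 meets AP tangentially, so TP is at right angles to AP and A1 meets MS tangentially, so TM is at right angles to MS, with radius 9.1, so the center T sits 9.1 in from both sides at T = (-27.00, -27.90). Then |UT| = |T − U| = 38.83.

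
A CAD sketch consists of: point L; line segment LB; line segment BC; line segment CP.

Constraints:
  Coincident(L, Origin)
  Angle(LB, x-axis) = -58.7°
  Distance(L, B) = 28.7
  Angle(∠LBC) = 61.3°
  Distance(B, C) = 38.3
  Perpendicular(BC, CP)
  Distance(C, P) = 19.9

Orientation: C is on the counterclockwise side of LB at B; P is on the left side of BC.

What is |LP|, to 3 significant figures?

25.1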